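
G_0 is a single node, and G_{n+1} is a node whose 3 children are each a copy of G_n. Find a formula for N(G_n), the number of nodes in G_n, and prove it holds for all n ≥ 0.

Claim: N(G_n) = (3^{n+1} − 1)/2.

Base case: N(G_0) = 1, and (3^{0+1} − 1)/2 = 1.
Assume N(G_m) = (3^{m+1} − 1)/2.
Then N(G_{m+1}) = 1 + 3N(G_m) = 1 + 3·(3^{m+1} − 1)/2 = 1 + (3^{m+2} − 3)/2 = (2 + 3^{m+2} − 3)/2 = (3^{m+2} − 1)/2.
So the formula holds for m+1, and by induction N(G_n) = (3^{n+1} − 1)/2 for all n ≥ 0.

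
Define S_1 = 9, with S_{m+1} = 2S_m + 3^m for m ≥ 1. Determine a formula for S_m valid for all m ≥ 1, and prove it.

Claim: S_m = 3·2^m + 3^m.

Base case: S_1 = 9, and 3·2^1 + 3^1 = 6 + 3 = 9.
Assume S_k = 3·2^k + 3^k for some k ≥ 1.
Then S_{k+1} = 2S_k + 3^k = 2·(3·2^k + 3^k) + 3^k = 3·2^{k+1} + 2·3^k + 3^k = 3·2^{k+1} + 3·3^k = 3·2^{k+1} + 3^{k+1}.
This completes the inductive step, so S_m = 3·2^m + 3^m for all m ≥ 1.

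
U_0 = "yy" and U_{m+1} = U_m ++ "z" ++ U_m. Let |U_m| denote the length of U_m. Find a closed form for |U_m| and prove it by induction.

Claim: |U_m| = 3·2^m − 1.

Base case: |U_0| = 2, and 3·2^0 − 1 = 2.
Assume |U_j| = 3·2^j − 1.
Then |U_{j+1}| = |U_j| + 1 + |U_j| = 2|U_j| + 1 = 2(3·2^j − 1) + 1 = 3·2^{j+1} − 2 + 1 = 3·2^{j+1} − 1.
By induction, |U_m| = 3·2^m − 1 for all m ≥ 0.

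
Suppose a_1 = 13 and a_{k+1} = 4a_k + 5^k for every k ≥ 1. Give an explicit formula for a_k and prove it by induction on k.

Claim: a_k = 2·4^k + 5^k.

Base case: a_1 = 13, and 2·4^1 + 5^1 = 8 + 5 = 13.
Assume a_r = 2·4^r + 5^r for some r ≥ 1.
Then a_{r+1} = 4a_r + 5^r = 4·(2·4^r + 5^r) + 5^r = 2·4^{r+1} + 4·5^r + 5^r = 2·4^{r+1} + 5·5^r = 2·4^{r+1} + 5^{r+1}.
Hence a_k = 2·4^k + 5^k for every k ≥ 1, by induction.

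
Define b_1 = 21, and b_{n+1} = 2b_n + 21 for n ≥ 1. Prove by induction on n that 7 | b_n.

Base case: b_1 = 21 = 7·3, so 7 | b_1.
Assume 7 | b_r, so b_r = 7t for some integer t.
Then b_{r+1} = 2b_r + 21 = 2·(7t) + 21 = 7(2t + 3), so 7 | b_{r+1}.
So the property holds for r+1, and by induction 7 | b_n for all n ≥ 1.

7 | b_n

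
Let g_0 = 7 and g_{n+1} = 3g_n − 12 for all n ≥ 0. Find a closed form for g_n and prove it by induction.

Claim: g_n = 3^n + 6.

Base case: g_0 = 7, and 3^0 + 6 = 1 + 6 = 7.
Assume g_r = 3^r + 6 for some r ≥ 0.
Then g_{r+1} = 3g_r − 12 = 3·(3^r + 6) − 12 = 3^{r+1} + 18 − 12 = 3^{r+1} + 6.
So the formula holds for r+1, and by induction g_n = 3^n + 6 for all n ≥ 0.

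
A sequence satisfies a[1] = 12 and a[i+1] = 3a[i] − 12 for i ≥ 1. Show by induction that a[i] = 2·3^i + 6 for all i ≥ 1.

Base case: a[1] = 12, and 2·3^1 + 6 = 6 + 6 = 12.
Assume a[j] = 2·3^j + 6 for some j ≥ 1.
Then a[j+1] = 3a[j] − 12 = 3·(2·3^j + 6) − 12 = 6·3^j + 18 − 12 = 2·3^{j+1} + 6.
By induction, a[i] = 2·3^i + 6 for all i ≥ 1.

a[i] = 2·3^i + 6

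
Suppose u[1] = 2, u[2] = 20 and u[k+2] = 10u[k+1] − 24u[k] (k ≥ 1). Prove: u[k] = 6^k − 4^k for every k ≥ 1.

Base cases: u[1] = 2 and 6^1 − 4^1 = 2; u[2] = 20 and 6^2 − 4^2 = 20.
Assume u[j] = 6^j − 4^j for all 1 ≤ j ≤ r, where r ≥ 2.
Then u[r+1] = 10u[r] − 24u[r−1] = 10·(6^r − 4^r) − 24·(6^{r−1} − 4^{r−1}) = (10·6 − 24)6^{r−1} − (10·4 − 24)4^{r−1} = 36·6^{r−1} − 16·4^{r−1} = 6^{r+1} − 4^{r+1}.
By strong induction, u[k] = 6^k − 4^k for all k ≥ 1.

u[k] = 6^k − 4^k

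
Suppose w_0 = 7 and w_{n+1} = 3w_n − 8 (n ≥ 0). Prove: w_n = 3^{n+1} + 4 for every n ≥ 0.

Base case: w_0 = 7, and 3^{0+1} + 4 = 3 + 4 = 7.
Assume w_r = 3^{r+1} + 4 for some r ≥ 0.
Then w_{r+1} = 3w_r − 8 = 3·(3^{r+1} + 4) − 8 = 3^{r+2} + 12 − 8 = 3^{r+2} + 4.
So the formula holds for r+1, and by induction w_n = 3^{n+1} + 4 for all n ≥ 0.

w_n = 3^{n+1} + 4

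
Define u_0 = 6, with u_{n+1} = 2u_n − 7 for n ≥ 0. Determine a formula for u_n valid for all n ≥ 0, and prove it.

Claim: u_n = -2^n + 7.

Base case: u_0 = 6, and -2^0 + 7 = -1 + 7 = 6.
Assume u_j = -2^j + 7 for some j ≥ 0.
Then u_{j+1} = 2u_j − 7 = 2·(-2^j + 7) − 7 = -2^{j+1} + 14 − 7 = -2^{j+1} + 7.
By induction, u_n = -2^n + 7 for all n ≥ 0.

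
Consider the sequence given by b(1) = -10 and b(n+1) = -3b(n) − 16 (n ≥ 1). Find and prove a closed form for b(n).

Claim: b(n) = 2·(-3)^n − 4.

Base case: b(1) = -10, and 2·(-3)^1 − 4 = -6 − 4 = -10.
Assume b(m) = 2·(-3)^m − 4 for some m ≥ 1.
Then b(m+1) = -3b(m) − 16 = -3·(2·(-3)^m − 4) − 16 = -6·(-3)^m + 12 − 16 = 2·(-3)^{m+1} − 4.
This completes the inductive step, so b(n) = 2·(-3)^n − 4 for all n ≥ 1.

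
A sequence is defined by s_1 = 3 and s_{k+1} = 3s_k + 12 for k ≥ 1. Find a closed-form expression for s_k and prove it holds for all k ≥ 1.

Claim: s_k = 3^{k+1} − 6.

Base case: s_1 = 3, and 3^{1+1} − 6 = 9 − 6 = 3.
Assume s_j = 3^{j+1} − 6 for some j ≥ 1.
Then s_{j+1} = 3s_j + 12 = 3·(3^{j+1} − 6) + 12 = 3^{j+2} − 18 + 12 = 3^{j+2} − 6.
Hence s_k = 3^{k+1} − 6 for every k ≥ 1, by induction.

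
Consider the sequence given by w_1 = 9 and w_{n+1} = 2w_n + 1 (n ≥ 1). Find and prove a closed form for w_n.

Claim: w_n = 5·2^n − 1.

Base case: w_1 = 9, and 5·2^1 − 1 = 10 − 1 = 9.
Assume w_j = 5·2^j − 1 for some j ≥ 1.
Then w_{j+1} = 2w_j + 1 = 2·(5·2^j − 1) + 1 = 10·2^j − 2 + 1 = 5·2^{j+1} − 1.
By induction, w_n = 5·2^n − 1 for all n ≥ 1.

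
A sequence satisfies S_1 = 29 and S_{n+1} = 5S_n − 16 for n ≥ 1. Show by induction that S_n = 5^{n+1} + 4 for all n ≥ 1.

Base case: S_1 = 29, and 5^{1+1} + 4 = 25 + 4 = 29.
Assume S_r = 5^{r+1} + 4 for some r ≥ 1.
Then S_{r+1} = 5S_r − 16 = 5·(5^{r+1} + 4) − 16 = 5^{r+2} + 20 − 16 = 5^{r+2} + 4.
So the formula holds for r+1, and by induction S_n = 5^{n+1} + 4 for all n ≥ 1.

S_n = 5^{n+1} + 4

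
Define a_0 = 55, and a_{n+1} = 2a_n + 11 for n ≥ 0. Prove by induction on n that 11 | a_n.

Base case: a_0 = 55 = 11·5, so 11 | a_0.
Assume 11 | a_j, so a_j = 11t for some integer t.
Then a_{j+1} = 2a_j + 11 = 2·(11t) + 11 = 11(2t + 1), so 11 | a_{j+1}.
This completes the inductive step, so 11 | a_n for all n ≥ 0.

11 | a_n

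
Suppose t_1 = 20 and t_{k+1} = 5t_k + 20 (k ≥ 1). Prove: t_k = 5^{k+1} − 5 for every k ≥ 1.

Base case: t_1 = 20, and 5^{1+1} − 5 = 25 − 5 = 20.
Assume t_m = 5^{m+1} − 5 for some m ≥ 1.
Then t_{m+1} = 5t_m + 20 = 5·(5^{m+1} − 5) + 20 = 5^{m+2} − 25 + 20 = 5^{m+2} − 5.
This completes the inductive step, so t_k = 5^{k+1} − 5 for all k ≥ 1.

t_k = 5^{k+1} − 5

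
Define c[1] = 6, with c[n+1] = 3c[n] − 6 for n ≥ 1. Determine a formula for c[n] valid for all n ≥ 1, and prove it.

Claim: c[n] = 3^n + 3.

Base case: c[1] = 6, and 3^1 + 3 = 3 + 3 = 6.
Assume c[r] = 3^r + 3 for some r ≥ 1.
Then c[r+1] = 3c[r] − 6 = 3·(3^r + 3) − 6 = 3^{r+1} + 9 − 6 = 3^{r+1} + 3.
So the formula holds for r+1, and by induction c[n] = 3^n + 3 for all n ≥ 1.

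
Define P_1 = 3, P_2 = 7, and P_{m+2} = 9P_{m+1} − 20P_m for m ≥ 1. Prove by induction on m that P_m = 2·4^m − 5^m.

Base cases: P_1 = 3 and 2·4^1 − 5^1 = 3; P_2 = 7 and 2·4^2 − 5^2 = 7.
Assume P_j = 2·4^j − 5^j for all 1 ≤ j ≤ r, where r ≥ 2.
Then P_{r+1} = 9P_r − 20P_{r−1} = 9·(2·4^r − 5^r) − 20·(2·4^{r−1} − 5^{r−1}) = 2·(9·4 − 20)4^{r−1} − (9·5 − 20)5^{r−1} = 32·4^{r−1} − 25·5^{r−1} = 2·4^{r+1} − 5^{r+1}.
So the formula holds for r+1, and by strong induction P_m = 2·4^m − 5^m for all m ≥ 1.

P_m = 2·4^m − 5^m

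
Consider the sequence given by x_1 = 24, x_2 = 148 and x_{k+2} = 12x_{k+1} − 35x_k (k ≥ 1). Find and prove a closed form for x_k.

Claim: x_k = 2·7^k + 2·5^k.

Base cases: x_1 = 24 and 2·7^1 + 2·5^1 = 24; x_2 = 148 and 2·7^2 + 2·5^2 = 148.
Assume x_j = 2·7^j + 2·5^j for all 1 ≤ j ≤ r, where r ≥ 2.
Then x_{r+1} = 12x_r − 35x_{r−1} = 12·(2·7^r + 2·5^r) − 35·(2·7^{r−1} + 2·5^{r−1}) = 2·(12·7 − 35)7^{r−1} + 2·(12·5 − 35)5^{r−1} = 98·7^{r−1} + 50·5^{r−1} = 2·7^{r+1} + 2·5^{r+1}.
This completes the inductive step, so x_k = 2·7^k + 2·5^k for all k ≥ 1.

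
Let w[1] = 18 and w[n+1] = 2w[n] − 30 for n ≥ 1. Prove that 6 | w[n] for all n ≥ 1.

Base case: w[1] = 18 = 6·3, so 6 | w[1].
Assume 6 | w[j], so w[j] = 6t for some integer t.
Then w[j+1] = 2w[j] − 30 = 2·(6t) − 30 = 6(2t − 5), so 6 | w[j+1].
This completes the inductive step, so 6 | w[n] for all n ≥ 1.

6 | w[n]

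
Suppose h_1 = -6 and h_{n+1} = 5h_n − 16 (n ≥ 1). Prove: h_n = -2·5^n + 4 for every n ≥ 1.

Base case: h_1 = -6, and -2·5^1 + 4 = -10 + 4 = -6.
Assume h_k = -2·5^k + 4 for some k ≥ 1.
Then h_{k+1} = 5h_k − 16 = 5·(-2·5^k + 4) − 16 = -10·5^k + 20 − 16 = -2·5^{k+1} + 4.
So the formula holds for k+1, and by induction h_n = -2·5^n + 4 for all n ≥ 1.

h_n = -2·5^n + 4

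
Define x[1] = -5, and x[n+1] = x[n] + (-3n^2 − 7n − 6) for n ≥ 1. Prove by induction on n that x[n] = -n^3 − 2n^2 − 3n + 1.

Base case: x[1] = -5, and -1^3 − 2·1^2 − 3·1 + 1 = -5.
Assume x[m] = -m^3 − 2m^2 − 3m + 1.
Then x[m+1] = x[m] + (-3m^2 − 7m − 6) = (-m^3 − 2m^2 − 3m + 1) + (-3m^2 − 7m − 6) = -m^3 − 5m^2 − 10m − 5,
and -(m+1)^3 − 2·(m+1)^2 − 3·(m+1) + 1 = -m^3 − 5m^2 − 10m − 5.
This completes the inductive step, so x[n] = -n^3 − 2n^2 − 3n + 1 for all n ≥ 1.

x[n] = -n^3 − 2n^2 − 3n + 1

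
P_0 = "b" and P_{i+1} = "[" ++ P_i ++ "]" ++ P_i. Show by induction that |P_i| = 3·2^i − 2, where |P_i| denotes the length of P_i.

Base case: |P_0| = 1, and 3·2^0 − 2 = 1.
Assume |P_j| = 3·2^j − 2.
Then |P_{j+1}| = 1 + |P_j| + 1 + |P_j| = 2|P_j| + 2 = 2(3·2^j − 2) + 2 = 3·2^{j+1} − 4 + 2 = 3·2^{j+1} − 2.
So the formula holds for j+1, and by induction |P_i| = 3·2^i − 2 for all i ≥ 0.

|P_i| = 3·2^i − 2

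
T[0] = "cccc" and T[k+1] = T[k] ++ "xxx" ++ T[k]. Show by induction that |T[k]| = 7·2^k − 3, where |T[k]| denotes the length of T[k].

Base case: |T[0]| = 4, and 7·2^0 − 3 = 4.
Assume |T[j]| = 7·2^j − 3.
Then |T[j+1]| = |T[j]| + 3 + |T[j]| = 2|T[j]| + 3 = 2(7·2^j − 3) + 3 = 7·2^{j+1} − 6 + 3 = 7·2^{j+1} − 3.
This completes the inductive step, so |T[k]| = 7·2^k − 3 for all k ≥ 0.

|T[k]| = 7·2^k − 3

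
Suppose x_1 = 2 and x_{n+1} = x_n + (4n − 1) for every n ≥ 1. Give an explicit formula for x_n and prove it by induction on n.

Claim: x_n = 2n^2 − 3n + 3.

Base case: x_1 = 2, and 2·1^2 − 3·1 + 3 = 2.
Assume x_r = 2r^2 − 3r + 3.
Then x_{r+1} = x_r + (4r − 1) = (2r^2 − 3r + 3) + (4r − 1) = 2r^2 + r + 2,
and 2·(r+1)^2 − 3·(r+1) + 3 = 2r^2 + r + 2.
Hence x_n = 2n^2 − 3n + 3 for every n ≥ 1, by induction.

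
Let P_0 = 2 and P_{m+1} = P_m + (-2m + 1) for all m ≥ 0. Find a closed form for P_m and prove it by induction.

Claim: P_m = -m^2 + 2m + 2.

Base case: P_0 = 2, and -0^2 + 2·0 + 2 = 2.
Assume P_k = -k^2 + 2k + 2.
Then P_{k+1} = P_k + (-2k + 1) = (-k^2 + 2k + 2) + (-2k + 1) = -k^2 + 3,
and -(k+1)^2 + 2·(k+1) + 2 = -k^2 + 3.
Hence P_m = -m^2 + 2m + 2 for every m ≥ 0, by induction.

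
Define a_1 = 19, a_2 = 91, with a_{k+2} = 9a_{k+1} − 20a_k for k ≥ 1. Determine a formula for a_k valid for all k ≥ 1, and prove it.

Claim: a_k = 3·5^k + 4^k.

Base cases: a_1 = 19 and 3·5^1 + 4^1 = 19; a_2 = 91 and 3·5^2 + 4^2 = 91.
Assume a_j = 3·5^j + 4^j for all 1 ≤ j ≤ r, where r ≥ 2.
Then a_{r+1} = 9a_r − 20a_{r−1} = 9·(3·5^r + 4^r) − 20·(3·5^{r−1} + 4^{r−1}) = 3·(9·5 − 20)5^{r−1} + (9·4 − 20)4^{r−1} = 75·5^{r−1} + 16·4^{r−1} = 3·5^{r+1} + 4^{r+1}.
Hence a_k = 3·5^k + 4^k for every k ≥ 1, by strong induction.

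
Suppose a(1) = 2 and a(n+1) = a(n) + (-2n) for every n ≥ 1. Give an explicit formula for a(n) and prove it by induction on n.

Claim: a(n) = -n^2 + n + 2.

Base case: a(1) = 2, and -1^2 + 1 + 2 = 2.
Assume a(r) = -r^2 + r + 2.
Then a(r+1) = a(r) + (-2r) = (-r^2 + r + 2) + (-2r) = -r^2 − r + 2,
and -(r+1)^2 + (r+1) + 2 = -r^2 − r + 2.
This completes the inductive step, so a(n) = -n^2 + n + 2 for all n ≥ 1.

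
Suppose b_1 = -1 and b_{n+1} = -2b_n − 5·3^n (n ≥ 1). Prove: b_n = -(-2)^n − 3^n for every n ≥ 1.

Base case: b_1 = -1, and -(-2)^1 − 3^1 = 2 − 3 = -1.
Assume b_m = -(-2)^m − 3^m for some m ≥ 1.
Then b_{m+1} = -2b_m − 5·3^m = -2·(-(-2)^m − 3^m) − 5·3^m = -(-2)^{m+1} + 2·3^m − 5·3^m = -(-2)^{m+1} − 3·3^m = -(-2)^{m+1} − 3^{m+1}.
Hence b_n = -(-2)^n − 3^n for every n ≥ 1, by induction.

b_n = -(-2)^n − 3^n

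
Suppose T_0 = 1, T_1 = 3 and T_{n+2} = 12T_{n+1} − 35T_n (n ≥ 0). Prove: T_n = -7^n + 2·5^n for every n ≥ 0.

Base cases: T_0 = 1 and -7^0 + 2·5^0 = 1; T_1 = 3 and -7^1 + 2·5^1 = 3.
Assume T_i = -7^i + 2·5^i for all 0 ≤ i ≤ j, where j ≥ 1.
Then T_{j+1} = 12T_j − 35T_{j−1} = 12·(-7^j + 2·5^j) − 35·(-7^{j−1} + 2·5^{j−1}) = -(12·7 − 35)7^{j−1} + 2·(12·5 − 35)5^{j−1} = -49·7^{j−1} + 50·5^{j−1} = -7^{j+1} + 2·5^{j+1}.
By strong induction, T_n = -7^n + 2·5^n for all n ≥ 0.

T_n = -7^n + 2·5^n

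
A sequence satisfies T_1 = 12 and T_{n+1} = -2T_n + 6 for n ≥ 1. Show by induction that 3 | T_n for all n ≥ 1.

Base case: T_1 = 12 = 3·4, so 3 | T_1.
Assume 3 | T_m, so T_m = 3t for some integer t.
Then T_{m+1} = -2T_m + 6 = -2·(3t) + 6 = 3(-2t + 2), so 3 | T_{m+1}.
So the property holds for m+1, and by induction 3 | T_n for all n ≥ 1.

3 | T_n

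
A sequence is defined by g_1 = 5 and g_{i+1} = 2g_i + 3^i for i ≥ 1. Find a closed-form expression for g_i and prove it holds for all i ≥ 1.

Claim: g_i = 2^i + 3^i.

Base case: g_1 = 5, and 2^1 + 3^1 = 2 + 3 = 5.
Assume g_m = 2^m + 3^m for some m ≥ 1.
Then g_{m+1} = 2g_m + 3^m = 2·(2^m + 3^m) + 3^m = 2^{m+1} + 2·3^m + 3^m = 2^{m+1} + 3·3^m = 2^{m+1} + 3^{m+1}.
So the formula holds for m+1, and by induction g_i = 2^i + 3^i for all i ≥ 1.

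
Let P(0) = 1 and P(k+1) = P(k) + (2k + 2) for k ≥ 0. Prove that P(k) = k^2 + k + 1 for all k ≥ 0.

Base case: P(0) = 1, and 0^2 + 0 + 1 = 1.
Assume P(m) = m^2 + m + 1.
Then P(m+1) = P(m) + (2m + 2) = (m^2 + m + 1) + (2m + 2) = m^2 + 3m + 3,
and (m+1)^2 + (m+1) + 1 = m^2 + 3m + 3.
By induction, P(k) = k^2 + k + 1 for all k ≥ 0.

P(k) = k^2 + k + 1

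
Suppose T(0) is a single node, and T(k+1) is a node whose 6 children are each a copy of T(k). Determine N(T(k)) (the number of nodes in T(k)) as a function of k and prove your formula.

Claim: N(T(k)) = (6^{k+1} − 1)/5.

Base case: N(T(0)) = 1, and (6^{0+1} − 1)/5 = 1.
Assume N(T(m)) = (6^{m+1} − 1)/5.
Then N(T(m+1)) = 1 + 6N(T(m)) = 1 + 6·(6^{m+1} − 1)/5 = 1 + (6^{m+2} − 6)/5 = (5 + 6^{m+2} − 6)/5 = (6^{m+2} − 1)/5.
This completes the inductive step, so N(T(k)) = (6^{k+1} − 1)/5 for all k ≥ 0.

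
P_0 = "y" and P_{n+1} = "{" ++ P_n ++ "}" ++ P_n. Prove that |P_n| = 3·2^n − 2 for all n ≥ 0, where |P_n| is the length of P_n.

Base case: |P_0| = 1, and 3·2^0 − 2 = 1.
Assume |P_m| = 3·2^m − 2.
Then |P_{m+1}| = 1 + |P_m| + 1 + |P_m| = 2|P_m| + 2 = 2(3·2^m − 2) + 2 = 3·2^{m+1} − 4 + 2 = 3·2^{m+1} − 2.
Hence |P_n| = 3·2^n − 2 for every n ≥ 0, by induction.

|P_n| = 3·2^n − 2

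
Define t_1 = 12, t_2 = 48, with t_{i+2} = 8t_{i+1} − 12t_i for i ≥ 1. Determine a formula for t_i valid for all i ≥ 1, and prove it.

Claim: t_i = 3·2^i + 6^i.

Base cases: t_1 = 12 and 3·2^1 + 6^1 = 12; t_2 = 48 and 3·2^2 + 6^2 = 48.
Assume t_p = 3·2^p + 6^p for all 1 ≤ p ≤ j, where j ≥ 2.
Then t_{j+1} = 8t_j − 12t_{j−1} = 8·(3·2^j + 6^j) − 12·(3·2^{j−1} + 6^{j−1}) = 3·(8·2 − 12)2^{j−1} + (8·6 − 12)6^{j−1} = 12·2^{j−1} + 36·6^{j−1} = 3·2^{j+1} + 6^{j+1}.
Hence t_i = 3·2^i + 6^i for every i ≥ 1, by strong induction.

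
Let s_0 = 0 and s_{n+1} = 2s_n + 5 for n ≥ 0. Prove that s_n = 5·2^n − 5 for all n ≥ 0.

Base case: s_0 = 0, and 5·2^0 − 5 = 5 − 5 = 0.
Assume s_r = 5·2^r − 5 for some r ≥ 0.
Then s_{r+1} = 2s_r + 5 = 2·(5·2^r − 5) + 5 = 10·2^r − 10 + 5 = 5·2^{r+1} − 5.
So the formula holds for r+1, and by induction s_n = 5·2^n − 5 for all n ≥ 0.

s_n = 5·2^n − 5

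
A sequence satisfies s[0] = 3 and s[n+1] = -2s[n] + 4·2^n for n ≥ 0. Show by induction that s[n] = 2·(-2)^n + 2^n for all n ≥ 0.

Base case: s[0] = 3, and 2·(-2)^0 + 2^0 = 2 + 1 = 3.
Assume s[r] = 2·(-2)^r + 2^r for some r ≥ 0.
Then s[r+1] = -2s[r] + 4·2^r = -2·(2·(-2)^r + 2^r) + 4·2^r = 2·(-2)^{r+1} − 2·2^r + 4·2^r = 2·(-2)^{r+1} + 2·2^r = 2·(-2)^{r+1} + 2^{r+1}.
Hence s[n] = 2·(-2)^n + 2^n for every n ≥ 0, by induction.

s[n] = 2·(-2)^n + 2^n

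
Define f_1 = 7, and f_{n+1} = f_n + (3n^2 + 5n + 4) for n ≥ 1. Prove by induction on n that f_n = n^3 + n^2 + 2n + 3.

Base case: f_1 = 7, and 1^3 + 1^2 + 2·1 + 3 = 7.
Assume f_r = r^3 + r^2 + 2r + 3.
Then f_{r+1} = f_r + (3r^2 + 5r + 4) = (r^3 + r^2 + 2r + 3) + (3r^2 + 5r + 4) = r^3 + 4r^2 + 7r + 7,
and (r+1)^3 + (r+1)^2 + 2·(r+1) + 3 = r^3 + 4r^2 + 7r + 7.
This completes the inductive step, so f_n = n^3 + n^2 + 2n + 3 for all n ≥ 1.

f_n = n^3 + n^2 + 2n + 3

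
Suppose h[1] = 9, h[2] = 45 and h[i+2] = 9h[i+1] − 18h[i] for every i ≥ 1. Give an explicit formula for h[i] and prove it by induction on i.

Claim: h[i] = 6^i + 3^i.

Base cases: h[1] = 9 and 6^1 + 3^1 = 9; h[2] = 45 and 6^2 + 3^2 = 45.
Assume h[j] = 6^j + 3^j for all 1 ≤ j ≤ r, where r ≥ 2.
Then h[r+1] = 9h[r] − 18h[r−1] = 9·(6^r + 3^r) − 18·(6^{r−1} + 3^{r−1}) = (9·6 − 18)6^{r−1} + (9·3 − 18)3^{r−1} = 36·6^{r−1} + 9·3^{r−1} = 6^{r+1} + 3^{r+1}.
By strong induction, h[i] = 6^i + 3^i for all i ≥ 1.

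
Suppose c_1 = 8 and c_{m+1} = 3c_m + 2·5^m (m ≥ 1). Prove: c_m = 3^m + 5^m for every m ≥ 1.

Base case: c_1 = 8, and 3^1 + 5^1 = 3 + 5 = 8.
Assume c_k = 3^k + 5^k for some k ≥ 1.
Then c_{k+1} = 3c_k + 2·5^k = 3·(3^k + 5^k) + 2·5^k = 3^{k+1} + 3·5^k + 2·5^k = 3^{k+1} + 5·5^k = 3^{k+1} + 5^{k+1}.
So the formula holds for k+1, and by induction c_m = 3^m + 5^m for all m ≥ 1.

c_m = 3^m + 5^m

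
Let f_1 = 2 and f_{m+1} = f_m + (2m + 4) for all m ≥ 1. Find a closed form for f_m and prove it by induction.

Claim: f_m = m^2 + 3m − 2.

Base case: f_1 = 2, and 1^2 + 3·1 − 2 = 2.
Assume f_j = j^2 + 3j − 2.
Then f_{j+1} = f_j + (2j + 4) = (j^2 + 3j − 2) + (2j + 4) = j^2 + 5j + 2,
and (j+1)^2 + 3·(j+1) − 2 = j^2 + 5j + 2.
By induction, f_m = m^2 + 3m − 2 for all m ≥ 1.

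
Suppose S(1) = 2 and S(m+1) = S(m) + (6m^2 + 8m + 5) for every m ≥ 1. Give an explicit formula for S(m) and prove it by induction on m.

Claim: S(m) = 2m^3 + m^2 + 2m − 3.

Base case: S(1) = 2, and 2·1^3 + 1^2 + 2·1 − 3 = 2.
Assume S(k) = 2k^3 + k^2 + 2k − 3.
Then S(k+1) = S(k) + (6k^2 + 8k + 5) = (2k^3 + k^2 + 2k − 3) + (6k^2 + 8k + 5) = 2k^3 + 7k^2 + 10k + 2,
and 2·(k+1)^3 + (k+1)^2 + 2·(k+1) − 3 = 2k^3 + 7k^2 + 10k + 2.
Hence S(m) = 2m^3 + m^2 + 2m − 3 for every m ≥ 1, by induction.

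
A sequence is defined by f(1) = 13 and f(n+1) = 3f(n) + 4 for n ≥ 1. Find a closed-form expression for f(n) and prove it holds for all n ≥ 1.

Claim: f(n) = 5·3^n − 2.

Base case: f(1) = 13, and 5·3^1 − 2 = 15 − 2 = 13.
Assume f(k) = 5·3^k − 2 for some k ≥ 1.
Then f(k+1) = 3f(k) + 4 = 3·(5·3^k − 2) + 4 = 15·3^k − 6 + 4 = 5·3^{k+1} − 2.
So the formula holds for k+1, and by induction f(n) = 5·3^n − 2 for all n ≥ 1.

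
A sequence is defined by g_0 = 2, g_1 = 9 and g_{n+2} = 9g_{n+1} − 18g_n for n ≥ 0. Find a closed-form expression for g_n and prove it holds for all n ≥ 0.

Claim: g_n = 3^n + 6^n.

Base cases: g_0 = 2 and 3^0 + 6^0 = 2; g_1 = 9 and 3^1 + 6^1 = 9.
Assume g_j = 3^j + 6^j for all 0 ≤ j ≤ r, where r ≥ 1.
Then g_{r+1} = 9g_r − 18g_{r−1} = 9·(3^r + 6^r) − 18·(3^{r−1} + 6^{r−1}) = (9·3 − 18)3^{r−1} + (9·6 − 18)6^{r−1} = 9·3^{r−1} + 36·6^{r−1} = 3^{r+1} + 6^{r+1}.
This completes the inductive step, so g_n = 3^n + 6^n for all n ≥ 0.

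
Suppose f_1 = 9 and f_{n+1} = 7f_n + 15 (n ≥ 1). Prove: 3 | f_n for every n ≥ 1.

Base case: f_1 = 9 = 3·3, so 3 | f_1.
Assume 3 | f_k, so f_k = 3t for some integer t.
Then f_{k+1} = 7f_k + 15 = 7·(3t) + 15 = 3(7t + 5), so 3 | f_{k+1}.
So the property holds for k+1, and by induction 3 | f_n for all n ≥ 1.

3 | f_n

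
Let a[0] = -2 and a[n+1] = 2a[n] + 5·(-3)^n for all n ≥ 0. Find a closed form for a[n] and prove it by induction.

Claim: a[n] = -2^n − (-3)^n.

Base case: a[0] = -2, and -2^0 − (-3)^0 = -1 − 1 = -2.
Assume a[k] = -2^k − (-3)^k for some k ≥ 0.
Then a[k+1] = 2a[k] + 5·(-3)^k = 2·(-2^k − (-3)^k) + 5·(-3)^k = -2^{k+1} − 2·(-3)^k + 5·(-3)^k = -2^{k+1} + 3·(-3)^k = -2^{k+1} − (-3)^{k+1}.
By induction, a[n] = -2^n − (-3)^n for all n ≥ 0.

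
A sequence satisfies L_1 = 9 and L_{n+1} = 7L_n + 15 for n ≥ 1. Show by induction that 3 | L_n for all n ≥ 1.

Base case: L_1 = 9 = 3·3, so 3 | L_1.
Assume 3 | L_k, so L_k = 3t for some integer t.
Then L_{k+1} = 7L_k + 15 = 7·(3t) + 15 = 3(7t + 5), so 3 | L_{k+1}.
This completes the inductive step, so 3 | L_n for all n ≥ 1.

3 | L_n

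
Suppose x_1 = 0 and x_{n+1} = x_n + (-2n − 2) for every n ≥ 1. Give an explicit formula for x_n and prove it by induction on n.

Claim: x_n = -n^2 − n + 2.

Base case: x_1 = 0, and -1^2 − 1 + 2 = 0.
Assume x_m = -m^2 − m + 2.
Then x_{m+1} = x_m + (-2m − 2) = (-m^2 − m + 2) + (-2m − 2) = -m^2 − 3m,
and -(m+1)^2 − (m+1) + 2 = -m^2 − 3m.
Hence x_n = -n^2 − n + 2 for every n ≥ 1, by induction.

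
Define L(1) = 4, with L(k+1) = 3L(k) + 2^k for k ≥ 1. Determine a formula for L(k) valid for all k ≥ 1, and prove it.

Claim: L(k) = 2·3^k − 2^k.

Base case: L(1) = 4, and 2·3^1 − 2^1 = 6 − 2 = 4.
Assume L(r) = 2·3^r − 2^r for some r ≥ 1.
Then L(r+1) = 3L(r) + 2^r = 3·(2·3^r − 2^r) + 2^r = 2·3^{r+1} − 3·2^r + 2^r = 2·3^{r+1} − 2·2^r = 2·3^{r+1} − 2^{r+1}.
So the formula holds for r+1, and by induction L(k) = 2·3^k − 2^k for all k ≥ 1.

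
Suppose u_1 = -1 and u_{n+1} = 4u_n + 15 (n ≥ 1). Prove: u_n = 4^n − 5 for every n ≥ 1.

Base case: u_1 = -1, and 4^1 − 5 = 4 − 5 = -1.
Assume u_r = 4^r − 5 for some r ≥ 1.
Then u_{r+1} = 4u_r + 15 = 4·(4^r − 5) + 15 = 4^{r+1} − 20 + 15 = 4^{r+1} − 5.
By induction, u_n = 4^n − 5 for all n ≥ 1.

u_n = 4^n − 5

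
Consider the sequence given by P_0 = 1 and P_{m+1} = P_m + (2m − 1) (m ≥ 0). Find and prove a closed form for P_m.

Claim: P_m = m^2 − 2m + 1.

Base case: P_0 = 1, and 0^2 − 2·0 + 1 = 1.
Assume P_r = r^2 − 2r + 1.
Then P_{r+1} = P_r + (2r − 1) = (r^2 − 2r + 1) + (2r − 1) = r^2,
and (r+1)^2 − 2·(r+1) + 1 = r^2.
This completes the inductive step, so P_m = m^2 − 2m + 1 for all m ≥ 0.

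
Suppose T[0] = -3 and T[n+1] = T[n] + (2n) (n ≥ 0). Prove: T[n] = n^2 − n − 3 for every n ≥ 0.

Base case: T[0] = -3, and 0^2 − 0 − 3 = -3.
Assume T[r] = r^2 − r − 3.
Then T[r+1] = T[r] + (2r) = (r^2 − r − 3) + (2r) = r^2 + r − 3,
and (r+1)^2 − (r+1) − 3 = r^2 + r − 3.
Hence T[n] = n^2 − n − 3 for every n ≥ 0, by induction.

T[n] = n^2 − n − 3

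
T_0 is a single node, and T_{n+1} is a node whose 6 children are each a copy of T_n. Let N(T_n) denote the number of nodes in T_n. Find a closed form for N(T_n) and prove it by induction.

Claim: N(T_n) = (6^{n+1} − 1)/5.

Base case: N(T_0) = 1, and (6^{0+1} − 1)/5 = 1.
Assume N(T_j) = (6^{j+1} − 1)/5.
Then N(T_{j+1}) = 1 + 6N(T_j) = 1 + 6·(6^{j+1} − 1)/5 = 1 + (6^{j+2} − 6)/5 = (5 + 6^{j+2} − 6)/5 = (6^{j+2} − 1)/5.
So the formula holds for j+1, and by induction N(T_n) = (6^{n+1} − 1)/5 for all n ≥ 0.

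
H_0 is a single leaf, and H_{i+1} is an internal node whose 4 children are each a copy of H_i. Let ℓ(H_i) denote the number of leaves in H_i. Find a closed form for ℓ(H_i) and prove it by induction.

Claim: ℓ(H_i) = 4^i.

Base case: ℓ(H_0) = 1, and 4^0 = 1.
Assume ℓ(H_j) = 4^j.
Then ℓ(H_{j+1}) = 4·ℓ(H_j) = 4·4^j = 4^{j+1}.
Hence ℓ(H_i) = 4^i for every i ≥ 0, by induction.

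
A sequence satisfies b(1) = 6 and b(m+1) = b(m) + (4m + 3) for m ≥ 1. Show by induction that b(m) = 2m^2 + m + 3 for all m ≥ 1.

Base case: b(1) = 6, and 2·1^2 + 1 + 3 = 6.
Assume b(k) = 2k^2 + k + 3.
Then b(k+1) = b(k) + (4k + 3) = (2k^2 + k + 3) + (4k + 3) = 2k^2 + 5k + 6,
and 2·(k+1)^2 + (k+1) + 3 = 2k^2 + 5k + 6.
This completes the inductive step, so b(m) = 2m^2 + m + 3 for all m ≥ 1.

b(m) = 2m^2 + m + 3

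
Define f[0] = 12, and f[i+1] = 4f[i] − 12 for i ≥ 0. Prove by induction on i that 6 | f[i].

Base case: f[0] = 12 = 6·2, so 6 | f[0].
Assume 6 | f[m], so f[m] = 6t for some integer t.
Then f[m+1] = 4f[m] − 12 = 4·(6t) − 12 = 6(4t − 2), so 6 | f[m+1].
By induction, 6 | f[i] for all i ≥ 0.

6 | f[i]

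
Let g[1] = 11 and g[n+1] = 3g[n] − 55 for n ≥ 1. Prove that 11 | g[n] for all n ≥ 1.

Base case: g[1] = 11 = 11·1, so 11 | g[1].
Assume 11 | g[j], so g[j] = 11t for some integer t.
Then g[j+1] = 3g[j] − 55 = 3·(11t) − 55 = 11(3t − 5), so 11 | g[j+1].
By induction, 11 | g[n] for all n ≥ 1.

11 | g[n]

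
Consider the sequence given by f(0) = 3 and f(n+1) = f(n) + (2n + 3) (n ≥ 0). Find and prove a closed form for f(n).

Claim: f(n) = n^2 + 2n + 3.

Base case: f(0) = 3, and 0^2 + 2·0 + 3 = 3.
Assume f(r) = r^2 + 2r + 3.
Then f(r+1) = f(r) + (2r + 3) = (r^2 + 2r + 3) + (2r + 3) = r^2 + 4r + 6,
and (r+1)^2 + 2·(r+1) + 3 = r^2 + 4r + 6.
By induction, f(n) = n^2 + 2n + 3 for all n ≥ 0.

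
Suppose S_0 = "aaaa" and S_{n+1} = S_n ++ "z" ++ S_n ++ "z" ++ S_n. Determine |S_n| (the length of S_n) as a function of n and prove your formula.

Claim: |S_n| = 5·3^n − 1.

Base case: |S_0| = 4, and 5·3^0 − 1 = 4.
Assume |S_j| = 5·3^j − 1.
Then |S_{j+1}| = 3|S_j| + 2 = 3(5·3^j − 1) + 2 = 5·3^{j+1} − 3 + 2 = 5·3^{j+1} − 1.
This completes the inductive step, so |S_n| = 5·3^n − 1 for all n ≥ 0.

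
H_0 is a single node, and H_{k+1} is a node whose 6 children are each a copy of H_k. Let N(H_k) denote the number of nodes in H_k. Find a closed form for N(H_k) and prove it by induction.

Claim: N(H_k) = (6^{k+1} − 1)/5.

Base case: N(H_0) = 1, and (6^{0+1} − 1)/5 = 1.
Assume N(H_m) = (6^{m+1} − 1)/5.
Then N(H_{m+1}) = 1 + 6N(H_m) = 1 + 6·(6^{m+1} − 1)/5 = 1 + (6^{m+2} − 6)/5 = (5 + 6^{m+2} − 6)/5 = (6^{m+2} − 1)/5.
This completes the inductive step, so N(H_k) = (6^{k+1} − 1)/5 for all k ≥ 0.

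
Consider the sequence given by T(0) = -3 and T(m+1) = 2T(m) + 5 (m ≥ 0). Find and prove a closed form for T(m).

Claim: T(m) = 2^{m+1} − 5.

Base case: T(0) = -3, and 2^{0+1} − 5 = 2 − 5 = -3.
Assume T(j) = 2^{j+1} − 5 for some j ≥ 0.
Then T(j+1) = 2T(j) + 5 = 2·(2^{j+1} − 5) + 5 = 2^{j+2} − 10 + 5 = 2^{j+2} − 5.
By induction, T(m) = 2^{m+1} − 5 for all m ≥ 0.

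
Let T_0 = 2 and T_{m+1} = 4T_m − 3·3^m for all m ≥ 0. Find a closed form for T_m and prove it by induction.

Claim: T_m = -4^m + 3·3^m.

Base case: T_0 = 2, and -4^0 + 3·3^0 = -1 + 3 = 2.
Assume T_j = -4^j + 3·3^j for some j ≥ 0.
Then T_{j+1} = 4T_j − 3·3^j = 4·(-4^j + 3·3^j) − 3·3^j = -4^{j+1} + 12·3^j − 3·3^j = -4^{j+1} + 9·3^j = -4^{j+1} + 3·3^{j+1}.
This completes the inductive step, so T_m = -4^m + 3·3^m for all m ≥ 0.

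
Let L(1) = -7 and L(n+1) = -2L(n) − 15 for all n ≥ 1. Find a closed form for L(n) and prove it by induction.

Claim: L(n) = (-2)^n − 5.

Base case: L(1) = -7, and (-2)^1 − 5 = -2 − 5 = -7.
Assume L(m) = (-2)^m − 5 for some m ≥ 1.
Then L(m+1) = -2L(m) − 15 = -2·((-2)^m − 5) − 15 = -2·(-2)^m + 10 − 15 = (-2)^{m+1} − 5.
Hence L(n) = (-2)^n − 5 for every n ≥ 1, by induction.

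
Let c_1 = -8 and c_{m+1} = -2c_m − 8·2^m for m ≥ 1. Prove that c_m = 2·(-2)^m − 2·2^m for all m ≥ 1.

Base case: c_1 = -8, and 2·(-2)^1 − 2·2^1 = -4 − 4 = -8.
Assume c_k = 2·(-2)^k − 2·2^k for some k ≥ 1.
Then c_{k+1} = -2c_k − 8·2^k = -2·(2·(-2)^k − 2·2^k) − 8·2^k = 2·(-2)^{k+1} + 4·2^k − 8·2^k = 2·(-2)^{k+1} − 4·2^k = 2·(-2)^{k+1} − 2·2^{k+1}.
This completes the inductive step, so c_m = 2·(-2)^m − 2·2^m for all m ≥ 1.

c_m = 2·(-2)^m − 2·2^m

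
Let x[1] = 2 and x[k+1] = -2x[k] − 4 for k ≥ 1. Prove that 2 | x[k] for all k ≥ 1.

Base case: x[1] = 2 = 2·1, so 2 | x[1].
Assume 2 | x[m], so x[m] = 2t for some integer t.
Then x[m+1] = -2x[m] − 4 = -2·(2t) − 4 = 2(-2t − 2), so 2 | x[m+1].
Hence 2 | x[k] for every k ≥ 1, by induction.

2 | x[k]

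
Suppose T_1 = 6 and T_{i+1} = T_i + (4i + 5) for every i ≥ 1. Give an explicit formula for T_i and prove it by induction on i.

Claim: T_i = 2i^2 + 3i + 1.

Base case: T_1 = 6, and 2·1^2 + 3·1 + 1 = 6.
Assume T_k = 2k^2 + 3k + 1.
Then T_{k+1} = T_k + (4k + 5) = (2k^2 + 3k + 1) + (4k + 5) = 2k^2 + 7k + 6,
and 2·(k+1)^2 + 3·(k+1) + 1 = 2k^2 + 7k + 6.
By induction, T_i = 2i^2 + 3i + 1 for all i ≥ 1.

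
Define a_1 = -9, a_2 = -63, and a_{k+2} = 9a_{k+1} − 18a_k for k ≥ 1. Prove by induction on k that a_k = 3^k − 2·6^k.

Base cases: a_1 = -9 and 3^1 − 2·6^1 = -9; a_2 = -63 and 3^2 − 2·6^2 = -63.
Assume a_j = 3^j − 2·6^j for all 1 ≤ j ≤ r, where r ≥ 2.
Then a_{r+1} = 9a_r − 18a_{r−1} = 9·(3^r − 2·6^r) − 18·(3^{r−1} − 2·6^{r−1}) = (9·3 − 18)3^{r−1} − 2·(9·6 − 18)6^{r−1} = 9·3^{r−1} − 72·6^{r−1} = 3^{r+1} − 2·6^{r+1}.
By strong induction, a_k = 3^k − 2·6^k for all k ≥ 1.

a_k = 3^k − 2·6^k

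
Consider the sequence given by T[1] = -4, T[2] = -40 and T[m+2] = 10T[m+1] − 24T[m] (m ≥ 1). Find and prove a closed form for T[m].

Claim: T[m] = 2·4^m − 2·6^m.

Base cases: T[1] = -4 and 2·4^1 − 2·6^1 = -4; T[2] = -40 and 2·4^2 − 2·6^2 = -40.
Assume T[i] = 2·4^i − 2·6^i for all 1 ≤ i ≤ j, where j ≥ 2.
Then T[j+1] = 10T[j] − 24T[j−1] = 10·(2·4^j − 2·6^j) − 24·(2·4^{j−1} − 2·6^{j−1}) = 2·(10·4 − 24)4^{j−1} − 2·(10·6 − 24)6^{j−1} = 32·4^{j−1} − 72·6^{j−1} = 2·4^{j+1} − 2·6^{j+1}.
Hence T[m] = 2·4^m − 2·6^m for every m ≥ 1, by strong induction.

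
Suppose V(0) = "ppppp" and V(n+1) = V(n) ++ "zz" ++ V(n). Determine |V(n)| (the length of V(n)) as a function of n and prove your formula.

Claim: |V(n)| = 7·2^n − 2.

Base case: |V(0)| = 5, and 7·2^0 − 2 = 5.
Assume |V(j)| = 7·2^j − 2.
Then |V(j+1)| = |V(j)| + 2 + |V(j)| = 2|V(j)| + 2 = 2(7·2^j − 2) + 2 = 7·2^{j+1} − 4 + 2 = 7·2^{j+1} − 2.
Hence |V(n)| = 7·2^n − 2 for every n ≥ 0, by induction.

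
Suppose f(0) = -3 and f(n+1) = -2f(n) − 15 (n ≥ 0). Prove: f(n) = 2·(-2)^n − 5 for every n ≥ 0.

Base case: f(0) = -3, and 2·(-2)^0 − 5 = 2 − 5 = -3.
Assume f(j) = 2·(-2)^j − 5 for some j ≥ 0.
Then f(j+1) = -2f(j) − 15 = -2·(2·(-2)^j − 5) − 15 = -4·(-2)^j + 10 − 15 = 2·(-2)^{j+1} − 5.
This completes the inductive step, so f(n) = 2·(-2)^n − 5 for all n ≥ 0.

f(n) = 2·(-2)^n − 5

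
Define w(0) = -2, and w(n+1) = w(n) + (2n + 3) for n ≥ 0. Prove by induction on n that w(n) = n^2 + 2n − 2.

Base case: w(0) = -2, and 0^2 + 2·0 − 2 = -2.
Assume w(j) = j^2 + 2j − 2.
Then w(j+1) = w(j) + (2j + 3) = (j^2 + 2j − 2) + (2j + 3) = j^2 + 4j + 1,
and (j+1)^2 + 2·(j+1) − 2 = j^2 + 4j + 1.
Hence w(n) = n^2 + 2n − 2 for every n ≥ 0, by induction.

w(n) = n^2 + 2n − 2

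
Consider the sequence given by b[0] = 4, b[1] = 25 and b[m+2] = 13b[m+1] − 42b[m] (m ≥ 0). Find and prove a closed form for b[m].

Claim: b[m] = 3·6^m + 7^m.

Base cases: b[0] = 4 and 3·6^0 + 7^0 = 4; b[1] = 25 and 3·6^1 + 7^1 = 25.
Assume b[j] = 3·6^j + 7^j for all 0 ≤ j ≤ r, where r ≥ 1.
Then b[r+1] = 13b[r] − 42b[r−1] = 13·(3·6^r + 7^r) − 42·(3·6^{r−1} + 7^{r−1}) = 3·(13·6 − 42)6^{r−1} + (13·7 − 42)7^{r−1} = 108·6^{r−1} + 49·7^{r−1} = 3·6^{r+1} + 7^{r+1}.
So the formula holds for r+1, and by strong induction b[m] = 3·6^m + 7^m for all m ≥ 0.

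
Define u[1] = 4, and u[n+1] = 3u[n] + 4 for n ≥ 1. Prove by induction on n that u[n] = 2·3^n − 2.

Base case: u[1] = 4, and 2·3^1 − 2 = 6 − 2 = 4.
Assume u[m] = 2·3^m − 2 for some m ≥ 1.
Then u[m+1] = 3u[m] + 4 = 3·(2·3^m − 2) + 4 = 6·3^m − 6 + 4 = 2·3^{m+1} − 2.
This completes the inductive step, so u[n] = 2·3^n − 2 for all n ≥ 1.

u[n] = 2·3^n − 2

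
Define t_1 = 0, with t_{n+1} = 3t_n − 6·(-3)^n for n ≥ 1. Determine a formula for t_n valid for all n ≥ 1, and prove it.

Claim: t_n = 3^n + (-3)^n.

Base case: t_1 = 0, and 3^1 + (-3)^1 = 3 − 3 = 0.
Assume t_j = 3^j + (-3)^j for some j ≥ 1.
Then t_{j+1} = 3t_j − 6·(-3)^j = 3·(3^j + (-3)^j) − 6·(-3)^j = 3^{j+1} + 3·(-3)^j − 6·(-3)^j = 3^{j+1} − 3·(-3)^j = 3^{j+1} + (-3)^{j+1}.
Hence t_n = 3^n + (-3)^n for every n ≥ 1, by induction.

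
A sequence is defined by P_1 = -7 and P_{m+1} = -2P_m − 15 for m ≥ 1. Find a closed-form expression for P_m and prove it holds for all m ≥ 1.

Claim: P_m = (-2)^m − 5.

Base case: P_1 = -7, and (-2)^1 − 5 = -2 − 5 = -7.
Assume P_j = (-2)^j − 5 for some j ≥ 1.
Then P_{j+1} = -2P_j − 15 = -2·((-2)^j − 5) − 15 = -2·(-2)^j + 10 − 15 = (-2)^{j+1} − 5.
By induction, P_m = (-2)^m − 5 for all m ≥ 1.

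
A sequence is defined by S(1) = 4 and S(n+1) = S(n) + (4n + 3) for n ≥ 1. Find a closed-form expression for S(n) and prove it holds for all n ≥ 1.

Claim: S(n) = 2n^2 + n + 1.

Base case: S(1) = 4, and 2·1^2 + 1 + 1 = 4.
Assume S(j) = 2j^2 + j + 1.
Then S(j+1) = S(j) + (4j + 3) = (2j^2 + j + 1) + (4j + 3) = 2j^2 + 5j + 4,
and 2·(j+1)^2 + (j+1) + 1 = 2j^2 + 5j + 4.
This completes the inductive step, so S(n) = 2n^2 + n + 1 for all n ≥ 1.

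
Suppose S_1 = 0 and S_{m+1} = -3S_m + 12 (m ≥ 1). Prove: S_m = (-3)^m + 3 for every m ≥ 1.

Base case: S_1 = 0, and (-3)^1 + 3 = -3 + 3 = 0.
Assume S_r = (-3)^r + 3 for some r ≥ 1.
Then S_{r+1} = -3S_r + 12 = -3·((-3)^r + 3) + 12 = -3·(-3)^r − 9 + 12 = (-3)^{r+1} + 3.
So the formula holds for r+1, and by induction S_m = (-3)^m + 3 for all m ≥ 1.

S_m = (-3)^m + 3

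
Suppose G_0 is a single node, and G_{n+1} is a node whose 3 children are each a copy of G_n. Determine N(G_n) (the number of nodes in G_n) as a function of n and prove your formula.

Claim: N(G_n) = (3^{n+1} − 1)/2.

Base case: N(G_0) = 1, and (3^{0+1} − 1)/2 = 1.
Assume N(G_r) = (3^{r+1} − 1)/2.
Then N(G_{r+1}) = 1 + 3N(G_r) = 1 + 3·(3^{r+1} − 1)/2 = 1 + (3^{r+2} − 3)/2 = (2 + 3^{r+2} − 3)/2 = (3^{r+2} − 1)/2.
So the formula holds for r+1, and by induction N(G_n) = (3^{n+1} − 1)/2 for all n ≥ 0.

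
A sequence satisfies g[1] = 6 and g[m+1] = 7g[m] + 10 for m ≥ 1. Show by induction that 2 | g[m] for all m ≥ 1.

Base case: g[1] = 6 = 2·3, so 2 | g[1].
Assume 2 | g[j], so g[j] = 2t for some integer t.
Then g[j+1] = 7g[j] + 10 = 7·(2t) + 10 = 2(7t + 5), so 2 | g[j+1].
So the property holds for j+1, and by induction 2 | g[m] for all m ≥ 1.

2 | g[m]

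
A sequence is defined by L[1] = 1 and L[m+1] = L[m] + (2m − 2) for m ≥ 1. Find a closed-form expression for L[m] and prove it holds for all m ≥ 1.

Claim: L[m] = m^2 − 3m + 3.

Base case: L[1] = 1, and 1^2 − 3·1 + 3 = 1.
Assume L[k] = k^2 − 3k + 3.
Then L[k+1] = L[k] + (2k − 2) = (k^2 − 3k + 3) + (2k − 2) = k^2 − k + 1,
and (k+1)^2 − 3·(k+1) + 3 = k^2 − k + 1.
Hence L[m] = m^2 − 3m + 3 for every m ≥ 1, by induction.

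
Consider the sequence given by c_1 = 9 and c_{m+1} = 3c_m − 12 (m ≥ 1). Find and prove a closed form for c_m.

Claim: c_m = 3^m + 6.

Base case: c_1 = 9, and 3^1 + 6 = 3 + 6 = 9.
Assume c_j = 3^j + 6 for some j ≥ 1.
Then c_{j+1} = 3c_j − 12 = 3·(3^j + 6) − 12 = 3^{j+1} + 18 − 12 = 3^{j+1} + 6.
So the formula holds for j+1, and by induction c_m = 3^m + 6 for all m ≥ 1.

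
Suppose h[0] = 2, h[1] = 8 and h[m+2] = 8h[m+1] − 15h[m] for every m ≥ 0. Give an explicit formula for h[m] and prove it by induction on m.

Claim: h[m] = 5^m + 3^m.

Base cases: h[0] = 2 and 5^0 + 3^0 = 2; h[1] = 8 and 5^1 + 3^1 = 8.
Assume h[j] = 5^j + 3^j for all 0 ≤ j ≤ k, where k ≥ 1.
Then h[k+1] = 8h[k] − 15h[k−1] = 8·(5^k + 3^k) − 15·(5^{k−1} + 3^{k−1}) = (8·5 − 15)5^{k−1} + (8·3 − 15)3^{k−1} = 25·5^{k−1} + 9·3^{k−1} = 5^{k+1} + 3^{k+1}.
Hence h[m] = 5^m + 3^m for every m ≥ 0, by strong induction.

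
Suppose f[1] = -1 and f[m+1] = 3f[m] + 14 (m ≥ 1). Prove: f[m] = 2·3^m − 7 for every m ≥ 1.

Base case: f[1] = -1, and 2·3^1 − 7 = 6 − 7 = -1.
Assume f[j] = 2·3^j − 7 for some j ≥ 1.
Then f[j+1] = 3f[j] + 14 = 3·(2·3^j − 7) + 14 = 6·3^j − 21 + 14 = 2·3^{j+1} − 7.
By induction, f[m] = 2·3^m − 7 for all m ≥ 1.

f[m] = 2·3^m − 7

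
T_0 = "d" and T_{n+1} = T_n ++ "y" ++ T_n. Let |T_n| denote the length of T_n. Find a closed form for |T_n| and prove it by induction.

Claim: |T_n| = 2^{n+1} − 1.

Base case: |T_0| = 1, and 2^{0+1} − 1 = 1.
Assume |T_j| = 2^{j+1} − 1.
Then |T_{j+1}| = |T_j| + 1 + |T_j| = 2|T_j| + 1 = 2(2^{j+1} − 1) + 1 = 2^{j+2} − 2 + 1 = 2^{j+2} − 1.
Hence |T_n| = 2^{n+1} − 1 for every n ≥ 0, by induction.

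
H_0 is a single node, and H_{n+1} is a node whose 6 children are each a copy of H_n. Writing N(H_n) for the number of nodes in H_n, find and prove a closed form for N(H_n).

Claim: N(H_n) = (6^{n+1} − 1)/5.

Base case: N(H_0) = 1, and (6^{0+1} − 1)/5 = 1.
Assume N(H_r) = (6^{r+1} − 1)/5.
Then N(H_{r+1}) = 1 + 6N(H_r) = 1 + 6·(6^{r+1} − 1)/5 = 1 + (6^{r+2} − 6)/5 = (5 + 6^{r+2} − 6)/5 = (6^{r+2} − 1)/5.
Hence N(H_n) = (6^{n+1} − 1)/5 for every n ≥ 0, by induction.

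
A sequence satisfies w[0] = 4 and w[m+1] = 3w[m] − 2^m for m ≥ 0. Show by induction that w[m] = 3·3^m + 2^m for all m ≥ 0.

Base case: w[0] = 4, and 3·3^0 + 2^0 = 3 + 1 = 4.
Assume w[r] = 3·3^r + 2^r for some r ≥ 0.
Then w[r+1] = 3w[r] − 2^r = 3·(3·3^r + 2^r) − 2^r = 3·3^{r+1} + 3·2^r − 2^r = 3·3^{r+1} + 2·2^r = 3·3^{r+1} + 2^{r+1}.
So the formula holds for r+1, and by induction w[m] = 3·3^m + 2^m for all m ≥ 0.

w[m] = 3·3^m + 2^m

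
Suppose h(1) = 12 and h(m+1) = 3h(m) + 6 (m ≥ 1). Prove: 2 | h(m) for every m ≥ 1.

Base case: h(1) = 12 = 2·6, so 2 | h(1).
Assume 2 | h(k), so h(k) = 2t for some integer t.
Then h(k+1) = 3h(k) + 6 = 3·(2t) + 6 = 2(3t + 3), so 2 | h(k+1).
Hence 2 | h(m) for every m ≥ 1, by induction.

2 | h(m)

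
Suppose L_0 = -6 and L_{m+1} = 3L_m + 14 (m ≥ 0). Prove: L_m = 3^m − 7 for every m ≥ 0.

Base case: L_0 = -6, and 3^0 − 7 = 1 − 7 = -6.
Assume L_k = 3^k − 7 for some k ≥ 0.
Then L_{k+1} = 3L_k + 14 = 3·(3^k − 7) + 14 = 3^{k+1} − 21 + 14 = 3^{k+1} − 7.
This completes the inductive step, so L_m = 3^m − 7 for all m ≥ 0.

L_m = 3^m − 7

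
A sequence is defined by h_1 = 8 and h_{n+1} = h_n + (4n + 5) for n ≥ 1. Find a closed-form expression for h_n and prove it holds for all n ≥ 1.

Claim: h_n = 2n^2 + 3n + 3.

Base case: h_1 = 8, and 2·1^2 + 3·1 + 3 = 8.
Assume h_m = 2m^2 + 3m + 3.
Then h_{m+1} = h_m + (4m + 5) = (2m^2 + 3m + 3) + (4m + 5) = 2m^2 + 7m + 8,
and 2·(m+1)^2 + 3·(m+1) + 3 = 2m^2 + 7m + 8.
This completes the inductive step, so h_n = 2n^2 + 3n + 3 for all n ≥ 1.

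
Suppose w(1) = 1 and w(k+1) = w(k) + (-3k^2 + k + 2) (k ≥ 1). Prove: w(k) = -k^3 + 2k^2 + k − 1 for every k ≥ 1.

Base case: w(1) = 1, and -1^3 + 2·1^2 + 1 − 1 = 1.
Assume w(j) = -j^3 + 2j^2 + j − 1.
Then w(j+1) = w(j) + (-3j^2 + j + 2) = (-j^3 + 2j^2 + j − 1) + (-3j^2 + j + 2) = -j^3 − j^2 + 2j + 1,
and -(j+1)^3 + 2·(j+1)^2 + (j+1) − 1 = -j^3 − j^2 + 2j + 1.
By induction, w(k) = -k^3 + 2k^2 + k − 1 for all k ≥ 1.

w(k) = -k^3 + 2k^2 + k − 1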